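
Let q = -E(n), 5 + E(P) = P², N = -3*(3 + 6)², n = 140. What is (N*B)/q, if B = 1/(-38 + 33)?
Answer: -243/97975 ≈ -0.0024802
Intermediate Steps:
B = -⅕ (B = 1/(-5) = -⅕ ≈ -0.20000)
N = -243 (N = -3*9² = -3*81 = -243)
E(P) = -5 + P²
q = -19595 (q = -(-5 + 140²) = -(-5 + 19600) = -1*19595 = -19595)
(N*B)/q = -243*(-⅕)/(-19595) = (243/5)*(-1/19595) = -243/97975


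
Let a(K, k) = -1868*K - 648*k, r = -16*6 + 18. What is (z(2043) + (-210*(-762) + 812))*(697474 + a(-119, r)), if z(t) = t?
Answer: 158039241250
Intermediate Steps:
r = -78 (r = -96 + 18 = -78)
(z(2043) + (-210*(-762) + 812))*(697474 + a(-119, r)) = (2043 + (-210*(-762) + 812))*(697474 + (-1868*(-119) - 648*(-78))) = (2043 + (160020 + 812))*(697474 + (222292 + 50544)) = (2043 + 160832)*(697474 + 272836) = 162875*970310 = 158039241250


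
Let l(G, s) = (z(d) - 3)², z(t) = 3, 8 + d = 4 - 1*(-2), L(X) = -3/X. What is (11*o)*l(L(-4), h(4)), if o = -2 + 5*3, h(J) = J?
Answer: 0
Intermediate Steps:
d = -2 (d = -8 + (4 - 1*(-2)) = -8 + (4 + 2) = -8 + 6 = -2)
l(G, s) = 0 (l(G, s) = (3 - 3)² = 0² = 0)
o = 13 (o = -2 + 15 = 13)
(11*o)*l(L(-4), h(4)) = (11*13)*0 = 143*0 = 0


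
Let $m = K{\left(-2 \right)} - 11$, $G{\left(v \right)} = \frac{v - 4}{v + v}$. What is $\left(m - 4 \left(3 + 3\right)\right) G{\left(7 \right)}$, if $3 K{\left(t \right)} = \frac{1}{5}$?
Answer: $- \frac{262}{35} \approx -7.4857$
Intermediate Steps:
$K{\left(t \right)} = \frac{1}{15}$ ($K{\left(t \right)} = \frac{1}{3 \cdot 5} = \frac{1}{3} \cdot \frac{1}{5} = \frac{1}{15}$)
$G{\left(v \right)} = \frac{-4 + v}{2 v}$
$m = - \frac{164}{15}$ ($m = \frac{1}{15} - 11 = - \frac{164}{15} \approx -10.933$)
$\left(m - 4 \left(3 + 3\right)\right) G{\left(7 \right)} = \left(- \frac{164}{15} - 4 \left(3 + 3\right)\right) \frac{-4 + 7}{2 \cdot 7} = \left(- \frac{164}{15} - 24\right) \frac{1}{2} \cdot \frac{1}{7} \cdot 3 = \left(- \frac{164}{15} - 24\right) \frac{3}{14} = \left(- \frac{524}{15}\right) \frac{3}{14} = - \frac{262}{35}$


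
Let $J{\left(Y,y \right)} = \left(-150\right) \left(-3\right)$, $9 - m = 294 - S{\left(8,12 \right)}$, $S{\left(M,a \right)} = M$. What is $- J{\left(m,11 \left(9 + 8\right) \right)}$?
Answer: $-450$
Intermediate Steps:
$m = -277$ ($m = 9 - \left(294 - 8\right) = 9 - 286 = -277$)
$J{\left(Y,y \right)} = 450$
$- J{\left(m,11 \left(9 + 8\right) \right)} = \left(-1\right) 450 = -450$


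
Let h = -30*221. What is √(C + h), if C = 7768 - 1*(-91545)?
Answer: √92683 ≈ 304.44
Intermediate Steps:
h = -6630
C = 99313 (C = 7768 + 91545 = 99313)
√(C + h) = √(99313 - 6630) = √92683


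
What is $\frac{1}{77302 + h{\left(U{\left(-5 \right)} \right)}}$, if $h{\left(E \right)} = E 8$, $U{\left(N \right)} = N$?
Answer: $\frac{1}{77262} \approx 1.2943 \cdot 10^{-5}$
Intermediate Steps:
$h{\left(E \right)} = 8 E$
$\frac{1}{77302 + h{\left(U{\left(-5 \right)} \right)}} = \frac{1}{77302 + 8 \left(-5\right)} = \frac{1}{77302 - 40} = \frac{1}{77262}$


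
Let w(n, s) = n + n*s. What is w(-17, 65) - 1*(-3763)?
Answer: 2641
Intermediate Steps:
w(-17, 65) - 1*(-3763) = -17*(1 + 65) - 1*(-3763) = -17*66 + 3763 = -1122 + 3763 = 2641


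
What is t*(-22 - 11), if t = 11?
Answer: -363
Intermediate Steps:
t*(-22 - 11) = 11*(-22 - 11) = 11*(-33) = -363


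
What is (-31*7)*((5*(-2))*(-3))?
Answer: -6510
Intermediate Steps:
(-31*7)*((5*(-2))*(-3)) = -(-2170)*(-3) = -217*30 = -6510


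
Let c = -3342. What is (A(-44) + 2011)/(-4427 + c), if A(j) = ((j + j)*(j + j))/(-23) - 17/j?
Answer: -1694787/7862228 ≈ -0.21556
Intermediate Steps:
A(j) = -17/j - 4*j²/23 (A(j) = ((2*j)*(2*j))*(-1/23) - 17/j = (4*j²)*(-1/23) - 17/j = -4*j²/23 - 17/j = -17/j - 4*j²/23)
(A(-44) + 2011)/(-4427 + c) = ((1/23)*(-391 - 4*(-44)³)/(-44) + 2011)/(-4427 - 3342) = ((1/23)*(-1/44)*(-391 - 4*(-85184)) + 2011)/(-7769) = ((1/23)*(-1/44)*(-391 + 340736) + 2011)*(-1/7769) = ((1/23)*(-1/44)*340345 + 2011)*(-1/7769) = (-340345/1012 + 2011)*(-1/7769) = (1694787/1012)*(-1/7769) = -1694787/7862228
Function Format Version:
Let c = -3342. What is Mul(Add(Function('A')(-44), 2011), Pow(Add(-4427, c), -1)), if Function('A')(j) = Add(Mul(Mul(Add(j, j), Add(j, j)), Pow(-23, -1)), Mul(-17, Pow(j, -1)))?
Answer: Rational(-1694787, 7862228) ≈ -0.21556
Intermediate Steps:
Function('A')(j) = Add(Mul(-17, Pow(j, -1)), Mul(Rational(-4, 23), Pow(j, 2))) (Function('A')(j) = Add(Mul(Mul(Mul(2, j), Mul(2, j)), Rational(-1, 23)), Mul(-17, Pow(j, -1))) = Add(Mul(Mul(4, Pow(j, 2)), Rational(-1, 23)), Mul(-17, Pow(j, -1))) = Add(Mul(Rational(-4, 23), Pow(j, 2)), Mul(-17, Pow(j, -1))) = Add(Mul(-17, Pow(j, -1)), Mul(Rational(-4, 23), Pow(j, 2))))
Mul(Add(Function('A')(-44), 2011), Pow(Add(-4427, c), -1)) = Mul(Add(Mul(Rational(1, 23), Pow(-44, -1), Add(-391, Mul(-4, Pow(-44, 3)))), 2011), Pow(Add(-4427, -3342), -1)) = Mul(Add(Mul(Rational(1, 23), Rational(-1, 44), Add(-391, Mul(-4, -85184))), 2011), Pow(-7769, -1)) = Mul(Add(Mul(Rational(1, 23), Rational(-1, 44), Add(-391, 340736)), 2011), Rational(-1, 7769)) = Mul(Add(Mul(Rational(1, 23), Rational(-1, 44), 340345), 2011), Rational(-1, 7769)) = Mul(Add(Rational(-340345, 1012), 2011), Rational(-1, 7769)) = Mul(Rational(1694787, 1012), Rational(-1, 7769)) = Rational(-1694787, 7862228)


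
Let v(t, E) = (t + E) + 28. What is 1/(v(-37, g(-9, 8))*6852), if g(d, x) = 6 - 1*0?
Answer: -1/20556 ≈ -4.8648e-5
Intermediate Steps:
g(d, x) = 6 (g(d, x) = 6 + 0 = 6)
v(t, E) = 28 + E + t (v(t, E) = (E + t) + 28 = 28 + E + t)
1/(v(-37, g(-9, 8))*6852) = 1/((28 + 6 - 37)*6852) = (1/6852)/(-3) = -1/3*1/6852 = -1/20556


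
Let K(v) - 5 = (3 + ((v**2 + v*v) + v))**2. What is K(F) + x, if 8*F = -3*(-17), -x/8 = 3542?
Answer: -20595143/1024 ≈ -20112.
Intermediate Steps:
x = -28336 (x = -8*3542 = -28336)
F = 51/8 (F = (-3*(-17))/8 = (1/8)*51 = 51/8 ≈ 6.3750)
K(v) = 5 + (3 + v + 2*v**2)**2 (K(v) = 5 + (3 + ((v**2 + v*v) + v))**2 = 5 + (3 + ((v**2 + v**2) + v))**2 = 5 + (3 + (2*v**2 + v))**2 = 5 + (3 + (v + 2*v**2))**2 = 5 + (3 + v + 2*v**2)**2)
K(F) + x = (5 + (3 + 51/8 + 2*(51/8)**2)**2) - 28336 = (5 + (3 + 51/8 + 2*(2601/64))**2) - 28336 = (5 + (3 + 51/8 + 2601/32)**2) - 28336 = (5 + (2901/32)**2) - 28336 = (5 + 8415801/1024) - 28336 = 8420921/1024 - 28336 = -20595143/1024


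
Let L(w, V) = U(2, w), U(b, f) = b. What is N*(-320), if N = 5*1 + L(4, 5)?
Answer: -2240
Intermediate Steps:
L(w, V) = 2
N = 7 (N = 5*1 + 2 = 5 + 2 = 7)
N*(-320) = 7*(-320) = -2240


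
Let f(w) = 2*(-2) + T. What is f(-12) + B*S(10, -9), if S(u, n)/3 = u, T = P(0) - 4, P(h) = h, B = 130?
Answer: 3892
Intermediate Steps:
T = -4 (T = 0 - 4 = -4)
S(u, n) = 3*u
f(w) = -8 (f(w) = 2*(-2) - 4 = -4 - 4 = -8)
f(-12) + B*S(10, -9) = -8 + 130*(3*10) = -8 + 130*30 = -8 + 3900 = 3892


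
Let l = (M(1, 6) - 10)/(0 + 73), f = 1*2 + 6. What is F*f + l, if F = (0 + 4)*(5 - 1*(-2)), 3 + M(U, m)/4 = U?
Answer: 16334/73 ≈ 223.75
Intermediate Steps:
M(U, m) = -12 + 4*U
F = 28 (F = 4*(5 + 2) = 4*7 = 28)
f = 8 (f = 2 + 6 = 8)
l = -18/73 (l = ((-12 + 4*1) - 10)/(0 + 73) = ((-12 + 4) - 10)/73 = (-8 - 10)*(1/73) = -18*1/73 = -18/73 ≈ -0.24658)
F*f + l = 28*8 - 18/73 = 224 - 18/73 = 16334/73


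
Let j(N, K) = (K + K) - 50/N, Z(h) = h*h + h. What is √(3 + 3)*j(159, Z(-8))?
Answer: 17758*√6/159 ≈ 273.57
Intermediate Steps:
Z(h) = h + h² (Z(h) = h² + h = h + h²)
j(N, K) = -50/N + 2*K (j(N, K) = 2*K - 50/N = -50/N + 2*K)
√(3 + 3)*j(159, Z(-8)) = √(3 + 3)*(-50/159 + 2*(-8*(1 - 8))) = √6*(-50*1/159 + 2*(-8*(-7))) = √6*(-50/159 + 2*56) = √6*(-50/159 + 112) = √6*(17758/159) = 17758*√6/159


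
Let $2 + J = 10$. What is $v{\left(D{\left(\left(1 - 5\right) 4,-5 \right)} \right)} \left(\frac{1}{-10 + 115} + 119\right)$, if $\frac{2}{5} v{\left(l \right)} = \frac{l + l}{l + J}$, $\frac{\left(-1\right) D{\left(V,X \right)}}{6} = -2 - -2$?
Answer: $0$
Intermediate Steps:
$D{\left(V,X \right)} = 0$ ($D{\left(V,X \right)} = - 6 \left(-2 - -2\right) = - 6 \left(-2 + 2\right) = \left(-6\right) 0 = 0$)
$J = 8$ ($J = -2 + 10 = 8$)
$v{\left(l \right)} = \frac{5 l}{8 + l}$ ($v{\left(l \right)} = \frac{5 \frac{l + l}{l + 8}}{2} = \frac{5 \frac{2 l}{8 + l}}{2} = \frac{5 l}{8 + l}$)
$v{\left(D{\left(\left(1 - 5\right) 4,-5 \right)} \right)} \left(\frac{1}{-10 + 115} + 119\right) = 5 \cdot 0 \frac{1}{8 + 0} \left(\frac{1}{-10 + 115} + 119\right) = 5 \cdot 0 \cdot \frac{1}{8} \left(\frac{1}{105} + 119\right) = 0 \cdot \frac{12496}{105} = 0$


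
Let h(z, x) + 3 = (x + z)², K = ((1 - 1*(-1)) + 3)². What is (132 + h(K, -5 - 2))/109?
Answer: 453/109 ≈ 4.1560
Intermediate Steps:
K = 25 (K = ((1 + 1) + 3)² = (2 + 3)² = 5² = 25)
h(z, x) = -3 + (x + z)²
(132 + h(K, -5 - 2))/109 = (132 + (-3 + ((-5 - 2) + 25)²))/109 = (132 + (-3 + (-7 + 25)²))*(1/109) = (132 + (-3 + 18²))*(1/109) = (132 + (-3 + 324))*(1/109) = (132 + 321)*(1/109) = 453*(1/109) = 453/109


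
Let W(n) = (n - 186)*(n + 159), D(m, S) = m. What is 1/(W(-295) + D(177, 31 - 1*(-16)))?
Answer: 1/65593 ≈ 1.5246e-5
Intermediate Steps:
W(n) = (-186 + n)*(159 + n)
1/(W(-295) + D(177, 31 - 1*(-16))) = 1/((-29574 + (-295)² - 27*(-295)) + 177) = 1/((-29574 + 87025 + 7965) + 177) = 1/(65416 + 177) = 1/65593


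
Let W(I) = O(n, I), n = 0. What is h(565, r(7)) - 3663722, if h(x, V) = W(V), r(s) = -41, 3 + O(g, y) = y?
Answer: -3663766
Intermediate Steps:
O(g, y) = -3 + y
W(I) = -3 + I
h(x, V) = -3 + V
h(565, r(7)) - 3663722 = (-3 - 41) - 3663722 = -44 - 3663722 = -3663766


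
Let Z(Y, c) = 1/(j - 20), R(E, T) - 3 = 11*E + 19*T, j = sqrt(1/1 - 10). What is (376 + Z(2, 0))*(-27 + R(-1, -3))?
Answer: -14146288/409 + 276*I/409 ≈ -34588.0 + 0.67482*I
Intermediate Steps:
j = 3*I (j = sqrt(1 - 10) = sqrt(-9) = 3*I ≈ 3.0*I)
R(E, T) = 3 + 11*E + 19*T (R(E, T) = 3 + (11*E + 19*T) = 3 + 11*E + 19*T)
Z(Y, c) = (-20 - 3*I)/409 (Z(Y, c) = 1/(3*I - 20) = 1/(-20 + 3*I) = (-20 - 3*I)/409)
(376 + Z(2, 0))*(-27 + R(-1, -3)) = (376 + (-20/409 - 3*I/409))*(-27 + (3 + 11*(-1) + 19*(-3))) = (153764/409 - 3*I/409)*(-27 + (3 - 11 - 57)) = (153764/409 - 3*I/409)*(-27 - 65) = (153764/409 - 3*I/409)*(-92) = -14146288/409 + 276*I/409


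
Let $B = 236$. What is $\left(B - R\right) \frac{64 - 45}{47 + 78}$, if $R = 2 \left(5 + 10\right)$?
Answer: $\frac{3914}{125} \approx 31.312$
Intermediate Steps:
$R = 30$ ($R = 2 \cdot 15 = 30$)
$\left(B - R\right) \frac{64 - 45}{47 + 78} = \left(236 - 30\right) \frac{64 - 45}{47 + 78} = \left(236 - 30\right) \frac{19}{125} = 206 \cdot 19 \cdot \frac{1}{125} = 206 \cdot \frac{19}{125} = \frac{3914}{125}$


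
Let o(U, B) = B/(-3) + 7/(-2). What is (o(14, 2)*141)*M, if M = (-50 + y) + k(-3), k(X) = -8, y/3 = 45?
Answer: -90475/2 ≈ -45238.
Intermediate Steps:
y = 135 (y = 3*45 = 135)
o(U, B) = -7/2 - B/3 (o(U, B) = B*(-1/3) + 7*(-1/2) = -B/3 - 7/2 = -7/2 - B/3)
M = 77 (M = (-50 + 135) - 8 = 85 - 8 = 77)
(o(14, 2)*141)*M = ((-7/2 - 1/3*2)*141)*77 = ((-7/2 - 2/3)*141)*77 = -25/6*141*77 = -1175/2*77 = -90475/2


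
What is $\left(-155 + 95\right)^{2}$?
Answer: $3600$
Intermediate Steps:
$\left(-155 + 95\right)^{2} = \left(-60\right)^{2} = 3600$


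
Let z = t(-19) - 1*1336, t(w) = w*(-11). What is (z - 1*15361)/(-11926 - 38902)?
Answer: 4122/12707 ≈ 0.32439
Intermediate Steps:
t(w) = -11*w
z = -1127 (z = -11*(-19) - 1*1336 = 209 - 1336 = -1127)
(z - 1*15361)/(-11926 - 38902) = (-1127 - 1*15361)/(-11926 - 38902) = (-1127 - 15361)/(-50828) = -16488*(-1/50828) = 4122/12707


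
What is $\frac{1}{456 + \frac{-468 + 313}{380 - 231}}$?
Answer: $\frac{149}{67789} \approx 0.002198$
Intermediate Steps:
$\frac{1}{456 + \frac{-468 + 313}{380 - 231}} = \frac{1}{456 - \frac{155}{149}} = \frac{1}{\frac{67789}{149}} = \frac{149}{67789}$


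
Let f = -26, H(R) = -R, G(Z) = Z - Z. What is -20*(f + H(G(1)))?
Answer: 520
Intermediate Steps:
G(Z) = 0
-20*(f + H(G(1))) = -20*(-26 - 1*0) = -20*(-26 + 0) = -20*(-26) = 520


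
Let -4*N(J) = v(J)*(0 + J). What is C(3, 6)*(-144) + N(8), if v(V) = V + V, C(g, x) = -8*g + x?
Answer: 2560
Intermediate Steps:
C(g, x) = x - 8*g
v(V) = 2*V
N(J) = -J**2/2 (N(J) = -2*J*(0 + J)/4 = -2*J*J/4 = -J**2/2)
C(3, 6)*(-144) + N(8) = (6 - 8*3)*(-144) - 1/2*8**2 = (6 - 24)*(-144) - 1/2*64 = -18*(-144) - 32 = 2592 - 32 = 2560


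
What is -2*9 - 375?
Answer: -393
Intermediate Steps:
-2*9 - 375 = -18 - 375 = -393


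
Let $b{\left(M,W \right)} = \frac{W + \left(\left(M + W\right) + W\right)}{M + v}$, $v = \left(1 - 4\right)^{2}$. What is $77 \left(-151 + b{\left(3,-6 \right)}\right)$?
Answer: $- \frac{46893}{4} \approx -11723.0$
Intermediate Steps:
$v = 9$ ($v = \left(-3\right)^{2} = 9$)
$b{\left(M,W \right)} = \frac{M + 3 W}{9 + M}$ ($b{\left(M,W \right)} = \frac{W + \left(\left(M + W\right) + W\right)}{M + 9} = \frac{W + \left(M + 2 W\right)}{9 + M} = \frac{M + 3 W}{9 + M}$)
$77 \left(-151 + b{\left(3,-6 \right)}\right) = 77 \left(-151 + \frac{3 + 3 \left(-6\right)}{9 + 3}\right) = 77 \left(-151 + \frac{3 - 18}{12}\right) = 77 \left(-151 + \frac{1}{12} \left(-15\right)\right) = 77 \left(-151 - \frac{5}{4}\right) = 77 \left(- \frac{609}{4}\right) = - \frac{46893}{4}$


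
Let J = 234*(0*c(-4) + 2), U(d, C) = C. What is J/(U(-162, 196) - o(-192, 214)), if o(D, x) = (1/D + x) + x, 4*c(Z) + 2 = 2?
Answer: -89856/44543 ≈ -2.0173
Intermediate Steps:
c(Z) = 0 (c(Z) = -½ + (¼)*2 = -½ + ½ = 0)
o(D, x) = 1/D + 2*x (o(D, x) = (x + 1/D) + x = 1/D + 2*x)
J = 468 (J = 234*(0*0 + 2) = 234*(0 + 2) = 234*2 = 468)
J/(U(-162, 196) - o(-192, 214)) = 468/(196 - (1/(-192) + 2*214)) = 468/(196 - (-1/192 + 428)) = 468/(196 - 1*82175/192) = 468/(196 - 82175/192) = 468/(-44543/192) = 468*(-192/44543) = -89856/44543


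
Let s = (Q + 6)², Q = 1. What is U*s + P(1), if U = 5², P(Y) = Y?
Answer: 1226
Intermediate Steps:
s = 49 (s = (1 + 6)² = 7² = 49)
U = 25
U*s + P(1) = 25*49 + 1 = 1225 + 1 = 1226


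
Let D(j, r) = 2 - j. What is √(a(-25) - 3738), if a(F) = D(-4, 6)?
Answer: 2*I*√933 ≈ 61.09*I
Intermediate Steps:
a(F) = 6 (a(F) = 2 - 1*(-4) = 2 + 4 = 6)
√(a(-25) - 3738) = √(6 - 3738) = √(-3732) = 2*I*√933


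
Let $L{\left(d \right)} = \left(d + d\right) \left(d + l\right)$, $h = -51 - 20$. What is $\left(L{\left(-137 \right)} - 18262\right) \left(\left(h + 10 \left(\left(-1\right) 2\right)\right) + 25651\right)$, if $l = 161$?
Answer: $-634859280$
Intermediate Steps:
$h = -71$
$L{\left(d \right)} = 2 d \left(161 + d\right)$ ($L{\left(d \right)} = \left(d + d\right) \left(d + 161\right) = 2 d \left(161 + d\right)$)
$\left(L{\left(-137 \right)} - 18262\right) \left(\left(h + 10 \left(\left(-1\right) 2\right)\right) + 25651\right) = \left(2 \left(-137\right) \left(161 - 137\right) - 18262\right) \left(\left(-71 + 10 \left(\left(-1\right) 2\right)\right) + 25651\right) = \left(2 \left(-137\right) 24 - 18262\right) \left(\left(-71 + 10 \left(-2\right)\right) + 25651\right) = \left(-6576 - 18262\right) \left(\left(-71 - 20\right) + 25651\right) = - 24838 \left(-91 + 25651\right) = \left(-24838\right) 25560 = -634859280$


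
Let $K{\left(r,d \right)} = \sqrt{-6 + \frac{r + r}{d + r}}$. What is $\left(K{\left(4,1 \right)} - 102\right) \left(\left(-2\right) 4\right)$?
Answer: $816 - \frac{8 i \sqrt{110}}{5} \approx 816.0 - 16.781 i$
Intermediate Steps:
$K{\left(r,d \right)} = \sqrt{-6 + \frac{2 r}{d + r}}$
$\left(K{\left(4,1 \right)} - 102\right) \left(\left(-2\right) 4\right) = \left(\sqrt{-6 + 2 \cdot 4 \frac{1}{1 + 4}} - 102\right) \left(\left(-2\right) 4\right) = \left(\sqrt{-6 + 2 \cdot 4 \cdot \frac{1}{5}} - 102\right) \left(-8\right) = \left(\sqrt{-6 + \frac{8}{5}} - 102\right) \left(-8\right) = \left(\sqrt{- \frac{22}{5}} - 102\right) \left(-8\right) = \left(\frac{i \sqrt{110}}{5} - 102\right) \left(-8\right) = \left(-102 + \frac{i \sqrt{110}}{5}\right) \left(-8\right) = 816 - \frac{8 i \sqrt{110}}{5}$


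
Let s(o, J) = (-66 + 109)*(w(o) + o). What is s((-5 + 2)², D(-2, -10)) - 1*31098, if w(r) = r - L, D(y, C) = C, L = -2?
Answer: -30238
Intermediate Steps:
w(r) = 2 + r (w(r) = r - 1*(-2) = r + 2 = 2 + r)
s(o, J) = 86 + 86*o (s(o, J) = (-66 + 109)*((2 + o) + o) = 43*(2 + 2*o) = 86 + 86*o)
s((-5 + 2)², D(-2, -10)) - 1*31098 = (86 + 86*(-5 + 2)²) - 1*31098 = (86 + 86*(-3)²) - 31098 = (86 + 86*9) - 31098 = (86 + 774) - 31098 = 860 - 31098 = -30238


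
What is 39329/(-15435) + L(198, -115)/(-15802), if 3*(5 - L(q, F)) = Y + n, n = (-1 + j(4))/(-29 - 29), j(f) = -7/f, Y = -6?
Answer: -144207640901/56585697840 ≈ -2.5485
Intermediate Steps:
n = 11/232 (n = (-1 - 7/4)/(-29 - 29) = (-1 - 7*¼)/(-58) = (-1 - 7/4)*(-1/58) = -11/4*(-1/58) = 11/232 ≈ 0.047414)
L(q, F) = 4861/696 (L(q, F) = 5 - (-6 + 11/232)/3 = 5 - ⅓*(-1381/232) = 5 + 1381/696 = 4861/696)
39329/(-15435) + L(198, -115)/(-15802) = 39329/(-15435) + (4861/696)/(-15802) = 39329*(-1/15435) + (4861/696)*(-1/15802) = -39329/15435 - 4861/10998192 = -144207640901/56585697840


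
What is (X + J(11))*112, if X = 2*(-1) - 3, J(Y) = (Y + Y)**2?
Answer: 53648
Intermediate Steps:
J(Y) = 4*Y**2 (J(Y) = (2*Y)**2 = 4*Y**2)
X = -5 (X = -2 - 3 = -5)
(X + J(11))*112 = (-5 + 4*11**2)*112 = (-5 + 4*121)*112 = (-5 + 484)*112 = 479*112 = 53648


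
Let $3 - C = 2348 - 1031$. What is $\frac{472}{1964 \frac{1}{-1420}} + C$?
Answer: $- \frac{812734}{491} \approx -1655.3$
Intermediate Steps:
$C = -1314$ ($C = 3 - \left(2348 - 1031\right) = 3 - 1317 = -1314$)
$\frac{472}{1964 \frac{1}{-1420}} + C = \frac{472}{1964 \frac{1}{-1420}} - 1314 = \frac{472}{1964 \left(- \frac{1}{1420}\right)} - 1314 = \frac{472}{- \frac{491}{355}} - 1314 = 472 \left(- \frac{355}{491}\right) - 1314 = - \frac{167560}{491} - 1314 = - \frac{812734}{491}$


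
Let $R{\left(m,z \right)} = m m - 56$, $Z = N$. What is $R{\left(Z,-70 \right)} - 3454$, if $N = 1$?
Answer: $-3509$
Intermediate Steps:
$Z = 1$
$R{\left(m,z \right)} = -56 + m^{2}$ ($R{\left(m,z \right)} = m^{2} - 56 = -56 + m^{2}$)
$R{\left(Z,-70 \right)} - 3454 = \left(-56 + 1^{2}\right) - 3454 = \left(-56 + 1\right) - 3454 = -55 - 3454 = -3509$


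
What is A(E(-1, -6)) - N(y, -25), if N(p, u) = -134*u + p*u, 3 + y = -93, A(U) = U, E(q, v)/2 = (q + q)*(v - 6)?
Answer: -5702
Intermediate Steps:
E(q, v) = 4*q*(-6 + v) (E(q, v) = 2*((q + q)*(v - 6)) = 2*((2*q)*(-6 + v)) = 2*(2*q*(-6 + v)) = 4*q*(-6 + v))
y = -96 (y = -3 - 93 = -96)
A(E(-1, -6)) - N(y, -25) = 4*(-1)*(-6 - 6) - (-25)*(-134 - 96) = 4*(-1)*(-12) - (-25)*(-230) = 48 - 1*5750 = 48 - 5750 = -5702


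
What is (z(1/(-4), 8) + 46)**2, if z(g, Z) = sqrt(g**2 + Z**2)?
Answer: 34881/16 + 115*sqrt(41) ≈ 2916.4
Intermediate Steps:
z(g, Z) = sqrt(Z**2 + g**2)
(z(1/(-4), 8) + 46)**2 = (sqrt(8**2 + (1/(-4))**2) + 46)**2 = (sqrt(64 + (-1/4)**2) + 46)**2 = (sqrt(64 + 1/16) + 46)**2 = (sqrt(1025/16) + 46)**2 = (5*sqrt(41)/4 + 46)**2 = (46 + 5*sqrt(41)/4)**2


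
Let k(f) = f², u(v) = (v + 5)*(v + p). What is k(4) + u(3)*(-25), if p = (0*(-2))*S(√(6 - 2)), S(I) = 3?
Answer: -584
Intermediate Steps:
p = 0 (p = (0*(-2))*3 = 0*3 = 0)
u(v) = v*(5 + v) (u(v) = (v + 5)*(v + 0) = (5 + v)*v = v*(5 + v))
k(4) + u(3)*(-25) = 4² + (3*(5 + 3))*(-25) = 16 + (3*8)*(-25) = 16 + 24*(-25) = 16 - 600 = -584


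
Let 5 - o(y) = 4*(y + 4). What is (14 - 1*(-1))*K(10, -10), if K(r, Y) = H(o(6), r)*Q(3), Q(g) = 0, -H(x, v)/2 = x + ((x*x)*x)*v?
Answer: 0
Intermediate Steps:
o(y) = -11 - 4*y (o(y) = 5 - 4*(y + 4) = 5 - 4*(4 + y) = 5 - (16 + 4*y) = 5 + (-16 - 4*y) = -11 - 4*y)
H(x, v) = -2*x - 2*v*x³ (H(x, v) = -2*(x + ((x*x)*x)*v) = -2*(x + (x²*x)*v) = -2*(x + x³*v) = -2*(x + v*x³) = -2*x - 2*v*x³)
K(r, Y) = 0 (K(r, Y) = -2*(-11 - 4*6)*(1 + r*(-11 - 4*6)²)*0 = -2*(-11 - 24)*(1 + r*(-11 - 24)²)*0 = -2*(-35)*(1 + r*(-35)²)*0 = -2*(-35)*(1 + r*1225)*0 = -2*(-35)*(1 + 1225*r)*0 = (70 + 85750*r)*0 = 0)
(14 - 1*(-1))*K(10, -10) = (14 - 1*(-1))*0 = (14 + 1)*0 = 15*0 = 0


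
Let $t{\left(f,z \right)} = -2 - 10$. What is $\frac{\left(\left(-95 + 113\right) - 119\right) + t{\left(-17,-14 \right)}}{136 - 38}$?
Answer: $- \frac{113}{98} \approx -1.1531$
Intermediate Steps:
$t{\left(f,z \right)} = -12$
$\frac{\left(\left(-95 + 113\right) - 119\right) + t{\left(-17,-14 \right)}}{136 - 38} = \frac{\left(\left(-95 + 113\right) - 119\right) - 12}{136 - 38} = \frac{\left(18 - 119\right) - 12}{98} = \left(-101 - 12\right) \frac{1}{98} = \left(-113\right) \frac{1}{98} = - \frac{113}{98}$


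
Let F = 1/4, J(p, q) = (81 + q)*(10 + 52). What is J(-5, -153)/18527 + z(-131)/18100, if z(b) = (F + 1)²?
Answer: -51692449/214616768 ≈ -0.24086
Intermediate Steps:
J(p, q) = 5022 + 62*q (J(p, q) = (81 + q)*62 = 5022 + 62*q)
F = ¼ ≈ 0.25000
z(b) = 25/16 (z(b) = (¼ + 1)² = (5/4)² = 25/16)
J(-5, -153)/18527 + z(-131)/18100 = (5022 + 62*(-153))/18527 + (25/16)/18100 = (5022 - 9486)*(1/18527) + (25/16)*(1/18100) = -4464*1/18527 + 1/11584 = -4464/18527 + 1/11584 = -51692449/214616768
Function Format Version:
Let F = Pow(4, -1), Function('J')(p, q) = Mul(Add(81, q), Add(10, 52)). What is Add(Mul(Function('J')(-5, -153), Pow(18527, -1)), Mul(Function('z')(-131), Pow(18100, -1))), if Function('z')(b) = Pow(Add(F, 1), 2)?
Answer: Rational(-51692449, 214616768) ≈ -0.24086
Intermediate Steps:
Function('J')(p, q) = Add(5022, Mul(62, q)) (Function('J')(p, q) = Mul(Add(81, q), 62) = Add(5022, Mul(62, q)))
F = Rational(1, 4) ≈ 0.25000
Function('z')(b) = Rational(25, 16) (Function('z')(b) = Pow(Add(Rational(1, 4), 1), 2) = Pow(Rational(5, 4), 2) = Rational(25, 16))
Add(Mul(Function('J')(-5, -153), Pow(18527, -1)), Mul(Function('z')(-131), Pow(18100, -1))) = Add(Mul(Add(5022, Mul(62, -153)), Pow(18527, -1)), Mul(Rational(25, 16), Pow(18100, -1))) = Add(Mul(Add(5022, -9486), Rational(1, 18527)), Mul(Rational(25, 16), Rational(1, 18100))) = Add(Mul(-4464, Rational(1, 18527)), Rational(1, 11584)) = Add(Rational(-4464, 18527), Rational(1, 11584)) = Rational(-51692449, 214616768)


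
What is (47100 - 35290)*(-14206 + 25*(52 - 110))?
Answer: -184897360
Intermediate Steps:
(47100 - 35290)*(-14206 + 25*(52 - 110)) = 11810*(-14206 + 25*(-58)) = 11810*(-14206 - 1450) = 11810*(-15656) = -184897360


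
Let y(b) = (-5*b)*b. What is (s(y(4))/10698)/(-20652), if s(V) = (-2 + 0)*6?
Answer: 1/18411258 ≈ 5.4315e-8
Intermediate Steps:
y(b) = -5*b²
s(V) = -12 (s(V) = -2*6 = -12)
(s(y(4))/10698)/(-20652) = -12/10698/(-20652) = -12*1/10698*(-1/20652) = -2/1783*(-1/20652) = 1/18411258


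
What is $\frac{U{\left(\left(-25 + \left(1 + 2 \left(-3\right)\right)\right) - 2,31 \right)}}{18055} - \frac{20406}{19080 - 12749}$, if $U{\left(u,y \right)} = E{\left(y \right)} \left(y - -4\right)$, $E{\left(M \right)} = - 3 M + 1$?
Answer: $- \frac{3381010}{993967} \approx -3.4015$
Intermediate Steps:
$E{\left(M \right)} = 1 - 3 M$
$U{\left(u,y \right)} = \left(1 - 3 y\right) \left(4 + y\right)$ ($U{\left(u,y \right)} = \left(1 - 3 y\right) \left(y - -4\right) = \left(1 - 3 y\right) \left(y + 4\right) = \left(1 - 3 y\right) \left(4 + y\right)$)
$\frac{U{\left(\left(-25 + \left(1 + 2 \left(-3\right)\right)\right) - 2,31 \right)}}{18055} - \frac{20406}{19080 - 12749} = \frac{\left(-1\right) \left(-1 + 3 \cdot 31\right) \left(4 + 31\right)}{18055} - \frac{20406}{19080 - 12749} = \left(-1\right) \left(-1 + 93\right) 35 \cdot \frac{1}{18055} - \frac{20406}{19080 - 12749} = \left(-1\right) 92 \cdot 35 \cdot \frac{1}{18055} - \frac{20406}{6331} = \left(-3220\right) \frac{1}{18055} - \frac{20406}{6331} = - \frac{28}{157} - \frac{20406}{6331} = - \frac{3381010}{993967}$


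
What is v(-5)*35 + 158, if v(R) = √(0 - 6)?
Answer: 158 + 35*I*√6 ≈ 158.0 + 85.732*I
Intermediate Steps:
v(R) = I*√6 (v(R) = √(-6) = I*√6)
v(-5)*35 + 158 = (I*√6)*35 + 158 = 35*I*√6 + 158 = 158 + 35*I*√6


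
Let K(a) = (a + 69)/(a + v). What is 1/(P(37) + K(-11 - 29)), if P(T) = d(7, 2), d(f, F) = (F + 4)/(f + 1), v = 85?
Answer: 180/251 ≈ 0.71713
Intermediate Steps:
d(f, F) = (4 + F)/(1 + f)
P(T) = 3/4 (P(T) = (4 + 2)/(1 + 7) = 6/8 = (1/8)*6 = 3/4)
K(a) = (69 + a)/(85 + a) (K(a) = (a + 69)/(a + 85) = (69 + a)/(85 + a))
1/(P(37) + K(-11 - 29)) = 1/(3/4 + (69 + (-11 - 29))/(85 + (-11 - 29))) = 1/(3/4 + (69 - 40)/(85 - 40)) = 1/(3/4 + 29/45) = 1/(251/180) = 180/251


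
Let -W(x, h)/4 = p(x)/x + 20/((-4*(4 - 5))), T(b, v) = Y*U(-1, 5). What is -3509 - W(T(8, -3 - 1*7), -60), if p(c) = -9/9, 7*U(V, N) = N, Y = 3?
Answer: -52363/15 ≈ -3490.9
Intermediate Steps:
U(V, N) = N/7
p(c) = -1 (p(c) = -9*⅑ = -1)
T(b, v) = 15/7 (T(b, v) = 3*((⅐)*5) = 3*(5/7) = 15/7)
W(x, h) = -20 + 4/x (W(x, h) = -4*(-1/x + 20/((-4*(4 - 5)))) = -4*(-1/x + 20/((-4*(-1)))) = -4*(-1/x + 20/4) = -4*(-1/x + 20*(¼)) = -4*(-1/x + 5) = -4*(5 - 1/x) = -20 + 4/x)
-3509 - W(T(8, -3 - 1*7), -60) = -3509 - (-20 + 4/(15/7)) = -3509 - (-20 + 4*(7/15)) = -3509 - (-20 + 28/15) = -3509 - 1*(-272/15) = -3509 + 272/15 = -52363/15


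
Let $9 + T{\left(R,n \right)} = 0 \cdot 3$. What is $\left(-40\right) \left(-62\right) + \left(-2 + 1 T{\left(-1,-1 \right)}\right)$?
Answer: $2469$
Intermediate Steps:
$T{\left(R,n \right)} = -9$ ($T{\left(R,n \right)} = -9 + 0 \cdot 3 = -9 + 0 = -9$)
$\left(-40\right) \left(-62\right) + \left(-2 + 1 T{\left(-1,-1 \right)}\right) = \left(-40\right) \left(-62\right) + \left(-2 + 1 \left(-9\right)\right) = 2480 - 11 = 2469$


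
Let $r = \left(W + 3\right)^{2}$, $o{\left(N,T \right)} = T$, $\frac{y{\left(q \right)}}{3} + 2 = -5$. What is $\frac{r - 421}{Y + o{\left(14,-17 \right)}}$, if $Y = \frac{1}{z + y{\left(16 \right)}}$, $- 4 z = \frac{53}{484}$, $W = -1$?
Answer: $\frac{16975653}{693989} \approx 24.461$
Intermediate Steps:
$y{\left(q \right)} = -21$ ($y{\left(q \right)} = -6 + 3 \left(-5\right) = -6 - 15 = -21$)
$z = - \frac{53}{1936}$ ($z = - \frac{53 \cdot \frac{1}{484}}{4} = \left(- \frac{1}{4}\right) \frac{53}{484} = - \frac{53}{1936} \approx -0.027376$)
$r = 4$ ($r = \left(-1 + 3\right)^{2} = 2^{2} = 4$)
$Y = - \frac{1936}{40709}$ ($Y = \frac{1}{- \frac{53}{1936} - 21} = \frac{1}{- \frac{40709}{1936}} = - \frac{1936}{40709} \approx -0.047557$)
$\frac{r - 421}{Y + o{\left(14,-17 \right)}} = \frac{4 - 421}{- \frac{1936}{40709} - 17} = - \frac{417}{- \frac{693989}{40709}} = \left(-417\right) \left(- \frac{40709}{693989}\right) = \frac{16975653}{693989}$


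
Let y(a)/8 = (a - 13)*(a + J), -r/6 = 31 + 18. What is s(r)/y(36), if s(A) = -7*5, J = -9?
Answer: -35/4968 ≈ -0.0070451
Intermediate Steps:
r = -294 (r = -6*(31 + 18) = -6*49 = -294)
s(A) = -35
y(a) = 8*(-13 + a)*(-9 + a) (y(a) = 8*((a - 13)*(a - 9)) = 8*((-13 + a)*(-9 + a)) = 8*(-13 + a)*(-9 + a))
s(r)/y(36) = -35/(936 - 176*36 + 8*36**2) = -35/(936 - 6336 + 8*1296) = -35/(936 - 6336 + 10368) = -35/4968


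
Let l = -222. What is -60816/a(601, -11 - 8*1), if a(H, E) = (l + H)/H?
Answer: -36550416/379 ≈ -96439.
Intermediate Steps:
a(H, E) = (-222 + H)/H
-60816/a(601, -11 - 8*1) = -60816*601/(-222 + 601) = -60816/((1/601)*379) = -60816/379/601 = -60816*601/379 = -36550416/379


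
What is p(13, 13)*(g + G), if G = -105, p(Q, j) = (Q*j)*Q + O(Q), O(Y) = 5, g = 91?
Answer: -30828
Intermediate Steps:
p(Q, j) = 5 + j*Q² (p(Q, j) = (Q*j)*Q + 5 = j*Q² + 5 = 5 + j*Q²)
p(13, 13)*(g + G) = (5 + 13*13²)*(91 - 105) = (5 + 13*169)*(-14) = (5 + 2197)*(-14) = 2202*(-14) = -30828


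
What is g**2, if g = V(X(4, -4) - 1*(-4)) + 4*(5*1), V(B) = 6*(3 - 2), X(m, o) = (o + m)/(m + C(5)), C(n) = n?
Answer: 676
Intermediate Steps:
X(m, o) = (m + o)/(5 + m) (X(m, o) = (o + m)/(m + 5) = (m + o)/(5 + m))
V(B) = 6 (V(B) = 6*1 = 6)
g = 26 (g = 6 + 4*(5*1) = 6 + 4*5 = 6 + 20 = 26)
g**2 = 26**2 = 676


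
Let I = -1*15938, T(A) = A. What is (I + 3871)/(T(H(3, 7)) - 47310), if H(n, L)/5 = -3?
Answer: 12067/47325 ≈ 0.25498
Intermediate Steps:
H(n, L) = -15 (H(n, L) = 5*(-3) = -15)
I = -15938
(I + 3871)/(T(H(3, 7)) - 47310) = (-15938 + 3871)/(-15 - 47310) = -12067/(-47325) = -12067*(-1/47325) = 12067/47325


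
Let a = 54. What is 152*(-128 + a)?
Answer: -11248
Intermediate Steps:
152*(-128 + a) = 152*(-128 + 54) = 152*(-74) = -11248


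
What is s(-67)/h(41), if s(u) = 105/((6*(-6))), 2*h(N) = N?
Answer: -35/246 ≈ -0.14228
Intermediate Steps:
h(N) = N/2
s(u) = -35/12 (s(u) = 105/(-36) = 105*(-1/36) = -35/12)
s(-67)/h(41) = -35/(12*((½)*41)) = -35/(12*41/2) = -35/12*2/41 = -35/246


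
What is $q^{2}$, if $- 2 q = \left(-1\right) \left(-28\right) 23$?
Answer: $103684$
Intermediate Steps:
$q = -322$ ($q = - \frac{\left(-1\right) \left(-28\right) 23}{2} = - \frac{28 \cdot 23}{2} = \left(- \frac{1}{2}\right) 644 = -322$)
$q^{2} = \left(-322\right)^{2} = 103684$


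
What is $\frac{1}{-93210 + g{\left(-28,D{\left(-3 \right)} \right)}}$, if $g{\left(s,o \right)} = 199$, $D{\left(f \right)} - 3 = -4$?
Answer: $- \frac{1}{93011} \approx -1.0751 \cdot 10^{-5}$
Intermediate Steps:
$D{\left(f \right)} = -1$ ($D{\left(f \right)} = 3 - 4 = -1$)
$\frac{1}{-93210 + g{\left(-28,D{\left(-3 \right)} \right)}} = \frac{1}{-93210 + 199} = \frac{1}{-93011} = - \frac{1}{93011}$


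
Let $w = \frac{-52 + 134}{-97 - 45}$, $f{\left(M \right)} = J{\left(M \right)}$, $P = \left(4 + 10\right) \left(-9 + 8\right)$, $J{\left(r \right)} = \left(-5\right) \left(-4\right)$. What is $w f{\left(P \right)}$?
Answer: $- \frac{820}{71} \approx -11.549$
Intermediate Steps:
$J{\left(r \right)} = 20$
$P = -14$ ($P = 14 \left(-1\right) = -14$)
$f{\left(M \right)} = 20$
$w = - \frac{41}{71}$ ($w = \frac{82}{-142} = 82 \left(- \frac{1}{142}\right) = - \frac{41}{71} \approx -0.57747$)
$w f{\left(P \right)} = \left(- \frac{41}{71}\right) 20 = - \frac{820}{71}$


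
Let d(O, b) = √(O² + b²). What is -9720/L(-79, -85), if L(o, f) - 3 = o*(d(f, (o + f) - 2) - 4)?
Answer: 155034/10848323 + 38394*√34781/10848323 ≈ 0.67433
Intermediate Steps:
L(o, f) = 3 + o*(-4 + √(f² + (-2 + f + o)²)) (L(o, f) = 3 + o*(√(f² + ((o + f) - 2)²) - 4) = 3 + o*(√(f² + ((f + o) - 2)²) - 4) = 3 + o*(√(f² + (-2 + f + o)²) - 4) = 3 + o*(-4 + √(f² + (-2 + f + o)²)))
-9720/L(-79, -85) = -9720/(3 - 4*(-79) - 79*√((-85)² + (-2 - 85 - 79)²)) = -9720/(3 + 316 - 79*√(7225 + (-166)²)) = -9720/(3 + 316 - 79*√(7225 + 27556)) = -9720/(3 + 316 - 79*√34781) = -9720/(319 - 79*√34781)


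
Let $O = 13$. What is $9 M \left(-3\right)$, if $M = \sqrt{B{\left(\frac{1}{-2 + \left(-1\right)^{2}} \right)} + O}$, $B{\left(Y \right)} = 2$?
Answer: $- 27 \sqrt{15} \approx -104.57$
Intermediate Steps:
$M = \sqrt{15}$ ($M = \sqrt{2 + 13} = \sqrt{15} \approx 3.873$)
$9 M \left(-3\right) = 9 \sqrt{15} \left(-3\right) = - 27 \sqrt{15}$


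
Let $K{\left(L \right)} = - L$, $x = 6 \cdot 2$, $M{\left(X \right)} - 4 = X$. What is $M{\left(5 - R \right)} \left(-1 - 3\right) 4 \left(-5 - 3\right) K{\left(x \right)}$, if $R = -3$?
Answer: $-18432$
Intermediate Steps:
$M{\left(X \right)} = 4 + X$
$x = 12$
$M{\left(5 - R \right)} \left(-1 - 3\right) 4 \left(-5 - 3\right) K{\left(x \right)} = \left(4 + \left(5 - -3\right)\right) \left(-1 - 3\right) 4 \left(-5 - 3\right) \left(\left(-1\right) 12\right) = \left(4 + \left(5 + 3\right)\right) \left(-4\right) 4 \left(-8\right) \left(-12\right) = \left(4 + 8\right) \left(-4\right) \left(-32\right) \left(-12\right) = 12 \left(-4\right) \left(-32\right) \left(-12\right) = \left(-48\right) \left(-32\right) \left(-12\right) = 1536 \left(-12\right) = -18432$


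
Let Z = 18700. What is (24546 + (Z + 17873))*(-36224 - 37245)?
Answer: -4490351811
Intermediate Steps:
(24546 + (Z + 17873))*(-36224 - 37245) = (24546 + (18700 + 17873))*(-36224 - 37245) = (24546 + 36573)*(-73469) = 61119*(-73469) = -4490351811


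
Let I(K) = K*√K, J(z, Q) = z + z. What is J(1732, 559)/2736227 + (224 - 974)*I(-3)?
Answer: 3464/2736227 + 2250*I*√3 ≈ 0.001266 + 3897.1*I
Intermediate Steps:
J(z, Q) = 2*z
I(K) = K^(3/2)
J(1732, 559)/2736227 + (224 - 974)*I(-3) = (2*1732)/2736227 + (224 - 974)*(-3)^(3/2) = 3464*(1/2736227) - (-2250)*I*√3 = 3464/2736227 + 2250*I*√3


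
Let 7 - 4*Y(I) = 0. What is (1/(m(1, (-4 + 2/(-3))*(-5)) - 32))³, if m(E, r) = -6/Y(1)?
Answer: -343/15252992 ≈ -2.2487e-5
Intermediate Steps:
Y(I) = 7/4 (Y(I) = 7/4 - ¼*0 = 7/4 + 0 = 7/4)
m(E, r) = -24/7 (m(E, r) = -6/7/4 = -6*4/7 = -24/7)
(1/(m(1, (-4 + 2/(-3))*(-5)) - 32))³ = (1/(-24/7 - 32))³ = (1/(-248/7))³ = (-7/248)³ = -343/15252992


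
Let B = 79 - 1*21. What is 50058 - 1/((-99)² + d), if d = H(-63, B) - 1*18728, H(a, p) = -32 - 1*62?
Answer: 451573219/9021 ≈ 50058.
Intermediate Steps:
B = 58 (B = 79 - 21 = 58)
H(a, p) = -94 (H(a, p) = -32 - 62 = -94)
d = -18822 (d = -94 - 1*18728 = -94 - 18728 = -18822)
50058 - 1/((-99)² + d) = 50058 - 1/((-99)² - 18822) = 50058 - 1/(9801 - 18822) = 50058 - 1/(-9021) = 50058 - 1*(-1/9021) = 50058 + 1/9021 = 451573219/9021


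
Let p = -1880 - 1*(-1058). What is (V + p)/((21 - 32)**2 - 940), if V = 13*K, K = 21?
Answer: 61/91 ≈ 0.67033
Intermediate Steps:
p = -822 (p = -1880 + 1058 = -822)
V = 273 (V = 13*21 = 273)
(V + p)/((21 - 32)**2 - 940) = (273 - 822)/((21 - 32)**2 - 940) = -549/((-11)**2 - 940) = -549/(121 - 940) = -549/(-819) = -549*(-1/819) = 61/91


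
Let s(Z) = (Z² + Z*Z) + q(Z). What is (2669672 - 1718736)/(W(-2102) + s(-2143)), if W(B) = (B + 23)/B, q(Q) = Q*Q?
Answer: 1998867472/28959985473 ≈ 0.069022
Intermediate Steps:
q(Q) = Q²
W(B) = (23 + B)/B
s(Z) = 3*Z² (s(Z) = (Z² + Z*Z) + Z² = (Z² + Z²) + Z² = 2*Z² + Z² = 3*Z²)
(2669672 - 1718736)/(W(-2102) + s(-2143)) = (2669672 - 1718736)/((23 - 2102)/(-2102) + 3*(-2143)²) = 950936/(-1/2102*(-2079) + 3*4592449) = 950936/(2079/2102 + 13777347) = 950936/(28959985473/2102) = 950936*(2102/28959985473) = 1998867472/28959985473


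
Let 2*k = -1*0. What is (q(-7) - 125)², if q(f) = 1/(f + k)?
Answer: 767376/49 ≈ 15661.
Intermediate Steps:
k = 0 (k = (-1*0)/2 = (½)*0 = 0)
q(f) = 1/f (q(f) = 1/(f + 0) = 1/f)
(q(-7) - 125)² = (1/(-7) - 125)² = (-⅐ - 125)² = (-876/7)² = 767376/49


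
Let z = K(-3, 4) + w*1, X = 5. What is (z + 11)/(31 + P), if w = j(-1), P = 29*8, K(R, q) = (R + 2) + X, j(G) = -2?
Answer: 13/263 ≈ 0.049430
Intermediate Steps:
K(R, q) = 7 + R (K(R, q) = (R + 2) + 5 = (2 + R) + 5 = 7 + R)
P = 232
w = -2
z = 2 (z = (7 - 3) - 2*1 = 4 - 2 = 2)
(z + 11)/(31 + P) = (2 + 11)/(31 + 232) = 13/263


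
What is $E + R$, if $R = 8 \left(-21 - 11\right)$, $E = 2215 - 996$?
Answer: $963$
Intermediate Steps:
$E = 1219$ ($E = 2215 - 996 = 1219$)
$R = -256$ ($R = 8 \left(-32\right) = -256$)
$E + R = 1219 - 256 = 963$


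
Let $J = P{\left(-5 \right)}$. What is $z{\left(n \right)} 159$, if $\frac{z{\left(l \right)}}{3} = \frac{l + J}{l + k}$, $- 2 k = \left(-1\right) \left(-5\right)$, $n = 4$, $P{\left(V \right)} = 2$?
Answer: $1908$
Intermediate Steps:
$J = 2$
$k = - \frac{5}{2}$ ($k = - \frac{\left(-1\right) \left(-5\right)}{2} = \left(- \frac{1}{2}\right) 5 = - \frac{5}{2} \approx -2.5$)
$z{\left(l \right)} = \frac{3 \left(2 + l\right)}{- \frac{5}{2} + l}$ ($z{\left(l \right)} = 3 \frac{l + 2}{l - \frac{5}{2}} = 3 \frac{2 + l}{- \frac{5}{2} + l} = \frac{3 \left(2 + l\right)}{- \frac{5}{2} + l}$)
$z{\left(n \right)} 159 = \frac{6 \left(2 + 4\right)}{-5 + 2 \cdot 4} \cdot 159 = 6 \frac{1}{-5 + 8} \cdot 6 \cdot 159 = 6 \cdot \frac{1}{3} \cdot 6 \cdot 159 = 12 \cdot 159 = 1908$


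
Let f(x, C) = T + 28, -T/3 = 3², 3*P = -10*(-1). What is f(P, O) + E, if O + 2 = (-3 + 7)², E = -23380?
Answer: -23379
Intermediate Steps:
O = 14 (O = -2 + (-3 + 7)² = -2 + 4² = -2 + 16 = 14)
P = 10/3 (P = (-10*(-1))/3 = (⅓)*10 = 10/3 ≈ 3.3333)
T = -27 (T = -3*3² = -3*9 = -27)
f(x, C) = 1 (f(x, C) = -27 + 28 = 1)
f(P, O) + E = 1 - 23380 = -23379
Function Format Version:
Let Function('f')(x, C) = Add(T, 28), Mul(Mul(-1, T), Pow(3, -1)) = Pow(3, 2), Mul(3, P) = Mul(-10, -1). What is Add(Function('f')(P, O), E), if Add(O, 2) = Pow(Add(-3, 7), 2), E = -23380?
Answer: -23379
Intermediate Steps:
O = 14 (O = Add(-2, Pow(Add(-3, 7), 2)) = Add(-2, Pow(4, 2)) = Add(-2, 16) = 14)
P = Rational(10, 3) (P = Mul(Rational(1, 3), Mul(-10, -1)) = Mul(Rational(1, 3), 10) = Rational(10, 3) ≈ 3.3333)
T = -27 (T = Mul(-3, Pow(3, 2)) = Mul(-3, 9) = -27)
Function('f')(x, C) = 1 (Function('f')(x, C) = Add(-27, 28) = 1)
Add(Function('f')(P, O), E) = Add(1, -23380) = -23379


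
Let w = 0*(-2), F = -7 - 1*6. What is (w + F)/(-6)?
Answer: 13/6 ≈ 2.1667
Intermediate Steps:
F = -13 (F = -7 - 6 = -13)
w = 0
(w + F)/(-6) = (0 - 13)/(-6) = -13*(-⅙) = 13/6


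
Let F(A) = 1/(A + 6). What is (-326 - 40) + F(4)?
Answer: -3659/10 ≈ -365.90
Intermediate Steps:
F(A) = 1/(6 + A)
(-326 - 40) + F(4) = (-326 - 40) + 1/(6 + 4) = -366 + 1/10 = -3659/10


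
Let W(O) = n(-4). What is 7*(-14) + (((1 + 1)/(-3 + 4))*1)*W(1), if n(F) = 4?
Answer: -90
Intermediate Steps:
W(O) = 4
7*(-14) + (((1 + 1)/(-3 + 4))*1)*W(1) = 7*(-14) + (((1 + 1)/(-3 + 4))*1)*4 = -98 + ((2/1)*1)*4 = -98 + ((2*1)*1)*4 = -98 + (2*1)*4 = -98 + 2*4 = -98 + 8 = -90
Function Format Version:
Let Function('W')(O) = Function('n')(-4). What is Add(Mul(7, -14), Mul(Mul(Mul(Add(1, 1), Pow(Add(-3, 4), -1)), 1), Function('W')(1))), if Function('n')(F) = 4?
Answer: -90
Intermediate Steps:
Function('W')(O) = 4
Add(Mul(7, -14), Mul(Mul(Mul(Add(1, 1), Pow(Add(-3, 4), -1)), 1), Function('W')(1))) = Add(Mul(7, -14), Mul(Mul(Mul(Add(1, 1), Pow(Add(-3, 4), -1)), 1), 4)) = Add(-98, Mul(Mul(Mul(2, Pow(1, -1)), 1), 4)) = Add(-98, Mul(Mul(Mul(2, 1), 1), 4)) = Add(-98, Mul(Mul(2, 1), 4)) = Add(-98, Mul(2, 4)) = Add(-98, 8) = -90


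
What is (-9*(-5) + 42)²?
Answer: 7569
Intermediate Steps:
(-9*(-5) + 42)² = (45 + 42)² = 87² = 7569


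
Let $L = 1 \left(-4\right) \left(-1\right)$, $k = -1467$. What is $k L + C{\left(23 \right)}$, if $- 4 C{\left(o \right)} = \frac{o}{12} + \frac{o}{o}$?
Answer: $- \frac{281699}{48} \approx -5868.7$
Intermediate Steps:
$C{\left(o \right)} = - \frac{1}{4} - \frac{o}{48}$ ($C{\left(o \right)} = - \frac{\frac{o}{12} + \frac{o}{o}}{4} = - \frac{o \frac{1}{12} + 1}{4} = - \frac{\frac{o}{12} + 1}{4} = - \frac{1 + \frac{o}{12}}{4} = - \frac{1}{4} - \frac{o}{48}$)
$L = 4$ ($L = \left(-4\right) \left(-1\right) = 4$)
$k L + C{\left(23 \right)} = \left(-1467\right) 4 - \frac{35}{48} = -5868 - \frac{35}{48} = - \frac{281699}{48}$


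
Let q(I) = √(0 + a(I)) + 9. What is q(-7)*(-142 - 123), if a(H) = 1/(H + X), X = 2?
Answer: -2385 - 53*I*√5 ≈ -2385.0 - 118.51*I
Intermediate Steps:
a(H) = 1/(2 + H) (a(H) = 1/(H + 2) = 1/(2 + H))
q(I) = 9 + √(1/(2 + I)) (q(I) = √(0 + 1/(2 + I)) + 9 = √(1/(2 + I)) + 9 = 9 + √(1/(2 + I)))
q(-7)*(-142 - 123) = (9 + √(1/(2 - 7)))*(-142 - 123) = (9 + √(1/(-5)))*(-265) = (9 + √(-⅕))*(-265) = (9 + I*√5/5)*(-265) = -2385 - 53*I*√5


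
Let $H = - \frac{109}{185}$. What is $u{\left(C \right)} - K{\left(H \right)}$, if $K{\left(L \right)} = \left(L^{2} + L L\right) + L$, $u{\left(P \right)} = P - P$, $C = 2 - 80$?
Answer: $- \frac{3597}{34225} \approx -0.1051$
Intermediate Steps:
$C = -78$ ($C = 2 - 80 = -78$)
$H = - \frac{109}{185}$ ($H = \left(-109\right) \frac{1}{185} = - \frac{109}{185} \approx -0.58919$)
$u{\left(P \right)} = 0$
$K{\left(L \right)} = L + 2 L^{2}$ ($K{\left(L \right)} = \left(L^{2} + L^{2}\right) + L = 2 L^{2} + L = L + 2 L^{2}$)
$u{\left(C \right)} - K{\left(H \right)} = 0 - - \frac{109 \left(1 + 2 \left(- \frac{109}{185}\right)\right)}{185} = 0 - - \frac{109 \left(1 - \frac{218}{185}\right)}{185} = 0 - \left(- \frac{109}{185}\right) \left(- \frac{33}{185}\right) = 0 - \frac{3597}{34225} = - \frac{3597}{34225}$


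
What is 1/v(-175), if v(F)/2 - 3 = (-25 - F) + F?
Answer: -1/44 ≈ -0.022727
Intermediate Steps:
v(F) = -44 (v(F) = 6 + 2*((-25 - F) + F) = 6 + 2*(-25) = 6 - 50 = -44)
1/v(-175) = 1/(-44) = -1/44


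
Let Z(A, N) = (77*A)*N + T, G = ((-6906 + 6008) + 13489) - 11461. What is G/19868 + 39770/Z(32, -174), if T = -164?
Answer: -3818667/106517315 ≈ -0.035850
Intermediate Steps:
G = 1130 (G = (-898 + 13489) - 11461 = 12591 - 11461 = 1130)
Z(A, N) = -164 + 77*A*N (Z(A, N) = (77*A)*N - 164 = 77*A*N - 164 = -164 + 77*A*N)
G/19868 + 39770/Z(32, -174) = 1130/19868 + 39770/(-164 + 77*32*(-174)) = 1130*(1/19868) + 39770/(-164 - 428736) = 565/9934 + 39770/(-428900) = 565/9934 + 39770*(-1/428900) = 565/9934 - 3977/42890 = -3818667/106517315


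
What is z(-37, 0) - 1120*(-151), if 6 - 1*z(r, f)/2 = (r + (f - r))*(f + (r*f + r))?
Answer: 169132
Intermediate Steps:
z(r, f) = 12 - 2*f*(f + r + f*r) (z(r, f) = 12 - 2*(r + (f - r))*(f + (r*f + r)) = 12 - 2*f*(f + (f*r + r)) = 12 - 2*f*(f + (r + f*r)) = 12 - 2*f*(f + r + f*r))
z(-37, 0) - 1120*(-151) = (12 - 2*0² - 2*0*(-37) - 2*(-37)*0²) - 1120*(-151) = (12 - 2*0 + 0 - 2*(-37)*0) + 169120 = (12 + 0 + 0 + 0) + 169120 = 12 + 169120 = 169132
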